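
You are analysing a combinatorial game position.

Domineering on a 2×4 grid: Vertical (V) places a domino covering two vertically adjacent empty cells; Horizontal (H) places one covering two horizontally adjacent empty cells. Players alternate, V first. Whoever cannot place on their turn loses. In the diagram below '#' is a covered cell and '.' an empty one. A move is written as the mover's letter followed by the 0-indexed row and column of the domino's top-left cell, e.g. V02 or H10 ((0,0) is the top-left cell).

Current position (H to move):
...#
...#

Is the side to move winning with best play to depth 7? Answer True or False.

p1 H@[...#/...#]: H00[##.#/...#]+1* H01[.###/...#]+1 H10[...#/##.#]+1 H11[...#/.###]+1
p2 V@[##.#/...#]: V02[####/..##]-1*
p3 H@[####/..##]: H10[####/####]+1*
p4 V@[####/####] terminal -1; root [...#/...#] d7

H winning at [...#/...#]: True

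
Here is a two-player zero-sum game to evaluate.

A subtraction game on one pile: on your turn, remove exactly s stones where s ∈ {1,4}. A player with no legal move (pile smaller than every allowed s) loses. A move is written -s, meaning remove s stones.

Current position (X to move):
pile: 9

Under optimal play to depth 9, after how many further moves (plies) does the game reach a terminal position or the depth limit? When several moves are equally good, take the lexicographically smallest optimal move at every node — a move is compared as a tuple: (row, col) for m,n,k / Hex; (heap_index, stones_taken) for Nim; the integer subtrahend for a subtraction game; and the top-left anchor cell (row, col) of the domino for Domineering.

[9] X move#1: -1:-1/8, -4:+1/5*
[5] O move#2: -1:-1/4*, -4:-1/1
[4] X move#3: -1:-1/3, -4:+1/0*
[0] end (terminal -1, O#4); searched 9 to 9

PV length from [9]: 3 plies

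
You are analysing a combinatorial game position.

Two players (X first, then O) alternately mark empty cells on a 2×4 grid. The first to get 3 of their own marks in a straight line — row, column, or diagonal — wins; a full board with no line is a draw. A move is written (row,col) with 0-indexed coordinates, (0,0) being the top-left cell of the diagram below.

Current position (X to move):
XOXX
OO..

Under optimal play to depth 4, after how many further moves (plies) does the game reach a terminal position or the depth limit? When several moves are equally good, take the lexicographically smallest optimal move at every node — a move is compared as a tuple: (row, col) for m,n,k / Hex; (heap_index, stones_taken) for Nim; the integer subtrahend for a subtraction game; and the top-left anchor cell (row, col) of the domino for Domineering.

ply 1, X at XOXX/OO.. | (1,2)=+0→XOXX/OOX.*; (1,3)=-1→XOXX/OO.X
ply 2, O at XOXX/OOX. | (1,3)=+0→XOXX/OOXO*
ply 3: XOXX/OOXO is terminal +0 (X); from XOXX/OO.. depth 4

PV length from [XOXX/OO..]: 2 plies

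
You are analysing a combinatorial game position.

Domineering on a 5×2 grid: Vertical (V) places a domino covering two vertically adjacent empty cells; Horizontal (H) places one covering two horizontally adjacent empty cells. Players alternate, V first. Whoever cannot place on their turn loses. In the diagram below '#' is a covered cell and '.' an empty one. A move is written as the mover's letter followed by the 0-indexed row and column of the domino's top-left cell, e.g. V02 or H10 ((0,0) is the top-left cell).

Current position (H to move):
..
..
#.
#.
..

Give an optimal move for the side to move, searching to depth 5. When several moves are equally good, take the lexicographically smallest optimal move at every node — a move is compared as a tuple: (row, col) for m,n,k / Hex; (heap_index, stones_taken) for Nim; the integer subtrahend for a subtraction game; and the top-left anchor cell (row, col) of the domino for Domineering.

H's best at [../../#./#./..]: H00

[../../#./#./..] H move#1: H00:+1/##/../#./#./..*, H10:+1/../##/#./#./.., H40:-1/../../#./#./##
[##/../#./#./..] V move#2: V11:-1/##/.#/##/#./..*, V21:-1/##/../##/##/.., V31:-1/##/../#./##/.#
[##/.#/##/#./..] H move#3: H40:+1/##/.#/##/#./##*
[##/.#/##/#./##] end (terminal -1, V#4); searched ../../#./#./.. to 5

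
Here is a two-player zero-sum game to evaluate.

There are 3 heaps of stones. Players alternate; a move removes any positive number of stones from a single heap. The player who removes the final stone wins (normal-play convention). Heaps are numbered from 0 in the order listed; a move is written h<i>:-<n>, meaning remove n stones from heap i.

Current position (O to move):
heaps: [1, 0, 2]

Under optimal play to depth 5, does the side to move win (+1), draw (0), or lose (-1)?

p1 O@[(1,0,2)]: h0:-1[(0,0,2)]-1 h2:-1[(1,0,1)]+1* h2:-2[(1,0,0)]-1
p2 X@[(1,0,1)]: h0:-1[(0,0,1)]-1* h2:-1[(1,0,0)]-1
p3 O@[(0,0,1)]: h2:-1[(0,0,0)]+1*
p4 X@[(0,0,0)] terminal -1; root [(1,0,2)] d5

value((1,0,2), O) = +1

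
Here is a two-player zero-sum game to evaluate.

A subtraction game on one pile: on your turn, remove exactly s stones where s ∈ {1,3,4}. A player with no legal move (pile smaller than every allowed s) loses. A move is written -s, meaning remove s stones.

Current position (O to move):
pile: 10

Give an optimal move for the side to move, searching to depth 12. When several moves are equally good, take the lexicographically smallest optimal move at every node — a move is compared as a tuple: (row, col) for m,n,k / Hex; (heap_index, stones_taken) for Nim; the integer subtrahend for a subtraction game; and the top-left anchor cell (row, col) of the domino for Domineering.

O's best at [10]: -1

ply 1, O at 10 | -1=+1→9*; -3=+1→7; -4=-1→6
ply 2, X at 9 | -1=-1→8*; -3=-1→6; -4=-1→5
ply 3, O at 8 | -1=+1→7*; -3=-1→5; -4=-1→4
ply 4, X at 7 | -1=-1→6*; -3=-1→4; -4=-1→3
ply 5, O at 6 | -1=-1→5; -3=-1→3; -4=+1→2*
ply 6, X at 2 | -1=-1→1*
ply 7, O at 1 | -1=+1→0*
ply 8: 0 is terminal -1 (X); from 10 depth 12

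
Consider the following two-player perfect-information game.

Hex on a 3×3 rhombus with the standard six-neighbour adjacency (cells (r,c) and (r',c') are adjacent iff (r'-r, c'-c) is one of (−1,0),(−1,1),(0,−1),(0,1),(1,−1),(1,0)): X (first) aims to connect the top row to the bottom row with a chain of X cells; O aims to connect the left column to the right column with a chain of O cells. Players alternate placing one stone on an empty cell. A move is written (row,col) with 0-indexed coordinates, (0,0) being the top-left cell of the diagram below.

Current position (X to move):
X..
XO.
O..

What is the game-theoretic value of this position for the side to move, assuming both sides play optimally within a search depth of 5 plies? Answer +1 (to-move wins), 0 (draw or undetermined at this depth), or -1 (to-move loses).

value(X../XO./O.., X) = -1

p1 X@[X../XO./O..]: (0,1)[XX./XO./O..]-1* (0,2)[X.X/XO./O..]-1 (1,2)[X../XOX/O..]-1 (2,1)[X../XO./OX.]-1 (2,2)[X../XO./O.X]-1
p2 O@[XX./XO./O..]: (0,2)[XXO/XO./O..]+1* (1,2)[XX./XOO/O..]+1 (2,1)[XX./XO./OO.]+1 (2,2)[XX./XO./O.O]+1
p3 X@[XXO/XO./O..] terminal -1; root [X../XO./O..] d5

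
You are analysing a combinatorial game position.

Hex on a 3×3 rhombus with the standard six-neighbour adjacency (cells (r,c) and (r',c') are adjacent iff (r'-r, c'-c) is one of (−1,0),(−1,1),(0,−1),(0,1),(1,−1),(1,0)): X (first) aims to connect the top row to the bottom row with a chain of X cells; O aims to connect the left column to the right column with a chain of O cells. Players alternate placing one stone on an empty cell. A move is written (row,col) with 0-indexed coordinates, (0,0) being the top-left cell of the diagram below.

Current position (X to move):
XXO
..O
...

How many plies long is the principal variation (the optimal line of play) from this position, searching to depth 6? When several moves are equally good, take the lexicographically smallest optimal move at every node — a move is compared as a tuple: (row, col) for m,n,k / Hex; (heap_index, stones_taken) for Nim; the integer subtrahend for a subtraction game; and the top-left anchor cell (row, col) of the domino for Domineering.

[XXO/..O/...] X move#1: (1,0):-1/XXO/X.O/..., (1,1):+1/XXO/.XO/...*, (2,0):+1/XXO/..O/X.., (2,1):-1/XXO/..O/.X., (2,2):-1/XXO/..O/..X
[XXO/.XO/...] O move#2: (1,0):-1/XXO/OXO/...*, (2,0):-1/XXO/.XO/O.., (2,1):-1/XXO/.XO/.O., (2,2):-1/XXO/.XO/..O
[XXO/OXO/...] X move#3: (2,0):+1/XXO/OXO/X..*, (2,1):+1/XXO/OXO/.X., (2,2):+1/XXO/OXO/..X
[XXO/OXO/X..] end (terminal -1, O#4); searched XXO/..O/... to 6

PV length from [XXO/..O/...]: 3 plies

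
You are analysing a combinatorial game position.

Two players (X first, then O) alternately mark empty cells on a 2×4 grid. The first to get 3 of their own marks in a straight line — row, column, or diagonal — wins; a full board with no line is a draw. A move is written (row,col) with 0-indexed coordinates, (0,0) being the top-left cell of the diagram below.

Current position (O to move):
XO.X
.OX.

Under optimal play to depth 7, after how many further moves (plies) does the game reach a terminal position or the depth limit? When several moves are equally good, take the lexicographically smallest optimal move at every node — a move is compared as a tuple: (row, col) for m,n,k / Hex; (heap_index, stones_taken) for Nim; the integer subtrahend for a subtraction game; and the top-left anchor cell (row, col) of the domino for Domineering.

p1 O@[XO.X/.OX.]: (0,2)[XOOX/.OX.]+0* (1,0)[XO.X/OOX.]+0 (1,3)[XO.X/.OXO]+0
p2 X@[XOOX/.OX.]: (1,0)[XOOX/XOX.]+0* (1,3)[XOOX/.OXX]+0
p3 O@[XOOX/XOX.]: (1,3)[XOOX/XOXO]+0*
p4 X@[XOOX/XOXO] terminal +0; root [XO.X/.OX.] d7

PV length from [XO.X/.OX.]: 3 plies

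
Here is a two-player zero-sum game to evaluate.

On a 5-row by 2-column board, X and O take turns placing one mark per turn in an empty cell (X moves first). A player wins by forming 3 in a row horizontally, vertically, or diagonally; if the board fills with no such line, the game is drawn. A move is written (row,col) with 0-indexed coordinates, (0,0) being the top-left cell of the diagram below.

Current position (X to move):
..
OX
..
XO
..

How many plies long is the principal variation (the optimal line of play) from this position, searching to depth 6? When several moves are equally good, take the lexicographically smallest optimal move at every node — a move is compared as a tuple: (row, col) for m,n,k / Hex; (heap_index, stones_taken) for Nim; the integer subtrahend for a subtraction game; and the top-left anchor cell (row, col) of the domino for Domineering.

PV length from [../OX/../XO/..]: 6 plies

p1 X@[../OX/../XO/..]: (0,0)[X./OX/../XO/..]+0* (0,1)[.X/OX/../XO/..]+0 (2,0)[../OX/X./XO/..]+0 (2,1)[../OX/.X/XO/..]+0 (4,0)[../OX/../XO/X.]+0 (4,1)[../OX/../XO/.X]+0
p2 O@[X./OX/../XO/..]: (0,1)[XO/OX/../XO/..]+0* (2,0)[X./OX/O./XO/..]+0 (2,1)[X./OX/.O/XO/..]+0 (4,0)[X./OX/../XO/O.]+0 (4,1)[X./OX/../XO/.O]+0
p3 X@[XO/OX/../XO/..]: (2,0)[XO/OX/X./XO/..]+0* (2,1)[XO/OX/.X/XO/..]+0 (4,0)[XO/OX/../XO/X.]+0 (4,1)[XO/OX/../XO/.X]+0
p4 O@[XO/OX/X./XO/..]: (2,1)[XO/OX/XO/XO/..]-1 (4,0)[XO/OX/X./XO/O.]+0* (4,1)[XO/OX/X./XO/.O]-1
p5 X@[XO/OX/X./XO/O.]: (2,1)[XO/OX/XX/XO/O.]+0* (4,1)[XO/OX/X./XO/OX]+0
p6 O@[XO/OX/XX/XO/O.]: (4,1)[XO/OX/XX/XO/OO]+0*
p7 X@[XO/OX/XX/XO/OO] terminal +0; root [../OX/../XO/..] d6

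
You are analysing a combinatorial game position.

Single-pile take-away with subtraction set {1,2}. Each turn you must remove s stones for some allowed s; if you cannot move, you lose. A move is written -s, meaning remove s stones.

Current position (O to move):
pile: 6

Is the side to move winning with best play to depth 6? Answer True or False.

O winning at [6]: False

[6] O move#1: -1:-1/5*, -2:-1/4
[5] X move#2: -1:-1/4, -2:+1/3*
[3] O move#3: -1:-1/2*, -2:-1/1
[2] X move#4: -1:-1/1, -2:+1/0*
[0] end (terminal -1, O#5); searched 6 to 6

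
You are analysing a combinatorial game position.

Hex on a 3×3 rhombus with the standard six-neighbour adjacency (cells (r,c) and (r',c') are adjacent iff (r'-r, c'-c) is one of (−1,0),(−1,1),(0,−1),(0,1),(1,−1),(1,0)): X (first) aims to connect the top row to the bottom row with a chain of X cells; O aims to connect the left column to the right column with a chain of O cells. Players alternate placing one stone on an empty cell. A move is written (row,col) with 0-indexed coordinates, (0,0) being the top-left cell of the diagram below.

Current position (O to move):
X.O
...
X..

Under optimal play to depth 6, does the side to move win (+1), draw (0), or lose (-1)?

value(X.O/.../X.., O) = +1

ply 1, O at X.O/.../X.. | (0,1)=-1→XOO/.../X..; (1,0)=+1→X.O/O../X..*; (1,1)=-1→X.O/.O./X..; (1,2)=-1→X.O/..O/X..; (2,1)=-1→X.O/.../XO.; (2,2)=-1→X.O/.../X.O
ply 2, X at X.O/O../X.. | (0,1)=-1→XXO/O../X..*; (1,1)=-1→X.O/OX./X..; (1,2)=-1→X.O/O.X/X..; (2,1)=-1→X.O/O../XX.; (2,2)=-1→X.O/O../X.X
ply 3, O at XXO/O../X.. | (1,1)=+1→XXO/OO./X..*; (1,2)=-1→XXO/O.O/X..; (2,1)=-1→XXO/O../XO.; (2,2)=-1→XXO/O../X.O
ply 4: XXO/OO./X.. is terminal -1 (X); from X.O/.../X.. depth 6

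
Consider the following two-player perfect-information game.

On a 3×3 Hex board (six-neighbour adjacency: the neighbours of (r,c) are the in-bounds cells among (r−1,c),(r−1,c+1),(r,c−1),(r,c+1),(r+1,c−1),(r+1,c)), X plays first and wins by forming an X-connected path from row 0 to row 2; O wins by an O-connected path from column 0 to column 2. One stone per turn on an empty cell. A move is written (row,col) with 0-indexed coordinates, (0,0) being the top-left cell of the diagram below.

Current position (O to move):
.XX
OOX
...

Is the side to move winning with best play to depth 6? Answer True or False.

ply 1, O at .XX/OOX/... | (0,0)=-1→OXX/OOX/...*; (2,0)=-1→.XX/OOX/O..; (2,1)=-1→.XX/OOX/.O.; (2,2)=-1→.XX/OOX/..O
ply 2, X at OXX/OOX/... | (2,0)=+1→OXX/OOX/X..*; (2,1)=+1→OXX/OOX/.X.; (2,2)=+1→OXX/OOX/..X
ply 3, O at OXX/OOX/X.. | (2,1)=-1→OXX/OOX/XO.*; (2,2)=-1→OXX/OOX/X.O
ply 4, X at OXX/OOX/XO. | (2,2)=+1→OXX/OOX/XOX*
ply 5: OXX/OOX/XOX is terminal -1 (O); from .XX/OOX/... depth 6

O winning at [.XX/OOX/...]: False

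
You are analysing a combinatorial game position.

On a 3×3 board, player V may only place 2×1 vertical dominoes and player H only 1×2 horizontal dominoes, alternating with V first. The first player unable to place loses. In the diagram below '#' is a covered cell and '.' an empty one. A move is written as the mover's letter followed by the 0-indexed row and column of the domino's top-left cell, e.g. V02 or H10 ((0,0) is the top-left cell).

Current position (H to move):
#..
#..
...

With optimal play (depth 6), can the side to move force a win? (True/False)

H winning at [#../#../...]: True

[#../#../...] H move#1: H01:-1/###/#../..., H11:+1/#../###/...*, H20:-1/#../#../##., H21:-1/#../#../.##
[#../###/...] end (terminal -1, V#2); searched #../#../... to 6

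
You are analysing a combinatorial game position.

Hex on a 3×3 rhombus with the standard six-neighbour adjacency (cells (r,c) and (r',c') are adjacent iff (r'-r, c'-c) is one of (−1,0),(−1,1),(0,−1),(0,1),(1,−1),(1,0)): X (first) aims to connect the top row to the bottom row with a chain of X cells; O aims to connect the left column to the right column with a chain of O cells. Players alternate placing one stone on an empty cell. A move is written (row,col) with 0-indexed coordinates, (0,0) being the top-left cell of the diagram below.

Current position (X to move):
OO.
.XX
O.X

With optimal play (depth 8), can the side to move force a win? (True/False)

[OO./.XX/O.X] X move#1: (0,2):+1/OOX/.XX/O.X*, (1,0):-1/OO./XXX/O.X, (2,1):-1/OO./.XX/OXX
[OOX/.XX/O.X] end (terminal -1, O#2); searched OO./.XX/O.X to 8

X winning at [OO./.XX/O.X]: True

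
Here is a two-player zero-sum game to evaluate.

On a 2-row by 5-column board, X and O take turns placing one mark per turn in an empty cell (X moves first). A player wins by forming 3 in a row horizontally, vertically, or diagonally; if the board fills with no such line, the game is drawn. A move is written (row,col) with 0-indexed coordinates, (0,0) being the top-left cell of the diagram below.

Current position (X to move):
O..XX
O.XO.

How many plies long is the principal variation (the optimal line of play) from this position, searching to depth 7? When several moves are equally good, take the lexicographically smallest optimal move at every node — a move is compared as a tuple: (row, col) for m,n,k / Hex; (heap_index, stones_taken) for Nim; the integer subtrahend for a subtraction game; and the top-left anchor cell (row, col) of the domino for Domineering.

PV length from [O..XX/O.XO.]: 1 ply

[O..XX/O.XO.] X move#1: (0,1):+0/OX.XX/O.XO., (0,2):+1/O.XXX/O.XO.*, (1,1):+0/O..XX/OXXO., (1,4):+0/O..XX/O.XOX
[O.XXX/O.XO.] end (terminal -1, O#2); searched O..XX/O.XO. to 7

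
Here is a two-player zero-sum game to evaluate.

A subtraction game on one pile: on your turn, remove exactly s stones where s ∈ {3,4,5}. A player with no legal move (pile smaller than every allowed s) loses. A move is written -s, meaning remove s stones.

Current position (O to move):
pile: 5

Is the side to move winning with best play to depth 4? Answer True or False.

ply 1, O at 5 | -3=+1→2*; -4=+1→1; -5=+1→0
ply 2: 2 is terminal -1 (X); from 5 depth 4

O winning at [5]: True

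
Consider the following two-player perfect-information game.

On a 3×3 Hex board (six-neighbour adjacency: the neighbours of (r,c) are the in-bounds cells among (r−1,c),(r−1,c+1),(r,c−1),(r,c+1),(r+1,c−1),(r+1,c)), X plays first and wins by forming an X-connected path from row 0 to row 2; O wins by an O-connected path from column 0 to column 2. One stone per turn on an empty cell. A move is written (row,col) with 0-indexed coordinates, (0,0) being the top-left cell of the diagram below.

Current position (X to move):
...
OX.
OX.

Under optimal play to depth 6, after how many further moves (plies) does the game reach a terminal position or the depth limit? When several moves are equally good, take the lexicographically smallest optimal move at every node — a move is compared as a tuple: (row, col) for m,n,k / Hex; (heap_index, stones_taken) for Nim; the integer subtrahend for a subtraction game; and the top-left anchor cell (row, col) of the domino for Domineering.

PV length from [.../OX./OX.]: 3 plies

p1 X@[.../OX./OX.]: (0,0)[X../OX./OX.]+1* (0,1)[.X./OX./OX.]+1 (0,2)[..X/OX./OX.]+1 (1,2)[.../OXX/OX.]+1 (2,2)[.../OX./OXX]+1
p2 O@[X../OX./OX.]: (0,1)[XO./OX./OX.]-1* (0,2)[X.O/OX./OX.]-1 (1,2)[X../OXO/OX.]-1 (2,2)[X../OX./OXO]-1
p3 X@[XO./OX./OX.]: (0,2)[XOX/OX./OX.]+1* (1,2)[XO./OXX/OX.]-1 (2,2)[XO./OX./OXX]-1
p4 O@[XOX/OX./OX.] terminal -1; root [.../OX./OX.] d6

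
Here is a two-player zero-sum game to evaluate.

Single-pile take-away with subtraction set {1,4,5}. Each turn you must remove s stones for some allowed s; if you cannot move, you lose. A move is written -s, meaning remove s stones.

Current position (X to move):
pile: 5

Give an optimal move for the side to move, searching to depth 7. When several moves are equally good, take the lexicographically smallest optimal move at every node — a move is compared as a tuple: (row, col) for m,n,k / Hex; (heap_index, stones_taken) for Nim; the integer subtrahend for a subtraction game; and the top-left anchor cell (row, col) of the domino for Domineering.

ply 1, X at 5 | -1=-1→4; -4=-1→1; -5=+1→0*
ply 2: 0 is terminal -1 (O); from 5 depth 7

X's best at [5]: -5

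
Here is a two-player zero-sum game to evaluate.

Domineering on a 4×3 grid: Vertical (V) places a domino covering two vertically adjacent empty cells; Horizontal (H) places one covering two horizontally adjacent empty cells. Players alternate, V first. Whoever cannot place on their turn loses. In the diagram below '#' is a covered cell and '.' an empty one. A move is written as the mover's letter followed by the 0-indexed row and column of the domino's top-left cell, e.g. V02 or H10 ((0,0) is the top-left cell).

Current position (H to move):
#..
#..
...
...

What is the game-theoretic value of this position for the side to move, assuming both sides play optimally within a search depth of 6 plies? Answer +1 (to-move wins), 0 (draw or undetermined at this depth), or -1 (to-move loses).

value(#../#../.../..., H) = -1

ply 1, H at #../#../.../... | H01=-1→###/#../.../...*; H11=-1→#../###/.../...; H20=-1→#../#../##./...; H21=-1→#../#../.##/...; H30=-1→#../#../.../##.; H31=-1→#../#../.../.##
ply 2, V at ###/#../.../... | V11=+1→###/##./.#./...*; V12=-1→###/#.#/..#/...; V20=-1→###/#../#../#..; V21=+1→###/#../.#./.#.; V22=-1→###/#../..#/..#
ply 3, H at ###/##./.#./... | H30=-1→###/##./.#./##.*; H31=-1→###/##./.#./.##
ply 4, V at ###/##./.#./##. | V12=+1→###/###/.##/##.*; V22=+1→###/##./.##/###
ply 5: ###/###/.##/##. is terminal -1 (H); from #../#../.../... depth 6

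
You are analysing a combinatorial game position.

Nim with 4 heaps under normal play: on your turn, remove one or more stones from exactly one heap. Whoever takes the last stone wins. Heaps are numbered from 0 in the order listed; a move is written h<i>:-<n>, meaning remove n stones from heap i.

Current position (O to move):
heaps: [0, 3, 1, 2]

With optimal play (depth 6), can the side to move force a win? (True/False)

p1 O@[(0,3,1,2)]: h1:-1[(0,2,1,2)]-1* h1:-2[(0,1,1,2)]-1 h1:-3[(0,0,1,2)]-1 h2:-1[(0,3,0,2)]-1 h3:-1[(0,3,1,1)]-1 h3:-2[(0,3,1,0)]-1
p2 X@[(0,2,1,2)]: h1:-1[(0,1,1,2)]-1 h1:-2[(0,0,1,2)]-1 h2:-1[(0,2,0,2)]+1* h3:-1[(0,2,1,1)]-1 h3:-2[(0,2,1,0)]-1
p3 O@[(0,2,0,2)]: h1:-1[(0,1,0,2)]-1* h1:-2[(0,0,0,2)]-1 h3:-1[(0,2,0,1)]-1 h3:-2[(0,2,0,0)]-1
p4 X@[(0,1,0,2)]: h1:-1[(0,0,0,2)]-1 h3:-1[(0,1,0,1)]+1* h3:-2[(0,1,0,0)]-1
p5 O@[(0,1,0,1)]: h1:-1[(0,0,0,1)]-1* h3:-1[(0,1,0,0)]-1
p6 X@[(0,0,0,1)]: h3:-1[(0,0,0,0)]+1*
p7 O@[(0,0,0,0)] terminal -1; root [(0,3,1,2)] d6

O winning at [(0,3,1,2)]: False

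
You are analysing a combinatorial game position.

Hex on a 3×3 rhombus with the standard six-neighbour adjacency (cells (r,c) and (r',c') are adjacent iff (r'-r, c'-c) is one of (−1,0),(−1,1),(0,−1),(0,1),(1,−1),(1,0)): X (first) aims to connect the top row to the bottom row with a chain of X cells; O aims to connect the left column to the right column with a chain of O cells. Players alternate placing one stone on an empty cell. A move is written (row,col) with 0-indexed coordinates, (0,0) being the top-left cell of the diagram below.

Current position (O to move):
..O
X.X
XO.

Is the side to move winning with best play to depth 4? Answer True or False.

p1 O@[..O/X.X/XO.]: (0,0)[O.O/X.X/XO.]-1* (0,1)[.OO/X.X/XO.]-1 (1,1)[..O/XOX/XO.]-1 (2,2)[..O/X.X/XOO]-1
p2 X@[O.O/X.X/XO.]: (0,1)[OXO/X.X/XO.]+1* (1,1)[O.O/XXX/XO.]-1 (2,2)[O.O/X.X/XOX]-1
p3 O@[OXO/X.X/XO.] terminal -1; root [..O/X.X/XO.] d4

O winning at [..O/X.X/XO.]: False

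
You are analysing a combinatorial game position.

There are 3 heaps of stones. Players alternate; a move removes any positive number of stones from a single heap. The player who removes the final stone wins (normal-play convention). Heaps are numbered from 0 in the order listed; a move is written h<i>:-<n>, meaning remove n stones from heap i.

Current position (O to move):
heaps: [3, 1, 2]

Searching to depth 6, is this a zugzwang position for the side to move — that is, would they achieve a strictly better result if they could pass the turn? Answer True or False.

ply 1, O at (3,1,2) | h0:-1=-1→(2,1,2)*; h0:-2=-1→(1,1,2); h0:-3=-1→(0,1,2); h1:-1=-1→(3,0,2); h2:-1=-1→(3,1,1); h2:-2=-1→(3,1,0)
ply 2, X at (2,1,2) | h0:-1=-1→(1,1,2); h0:-2=-1→(0,1,2); h1:-1=+1→(2,0,2)*; h2:-1=-1→(2,1,1); h2:-2=-1→(2,1,0)
ply 3, O at (2,0,2) | h0:-1=-1→(1,0,2)*; h0:-2=-1→(0,0,2); h2:-1=-1→(2,0,1); h2:-2=-1→(2,0,0)
ply 4, X at (1,0,2) | h0:-1=-1→(0,0,2); h2:-1=+1→(1,0,1)*; h2:-2=-1→(1,0,0)
ply 5, O at (1,0,1) | h0:-1=-1→(0,0,1)*; h2:-1=-1→(1,0,0)
ply 6, X at (0,0,1) | h2:-1=+1→(0,0,0)*
ply 7: (0,0,0) is terminal -1 (O); from (3,1,2) depth 6
pass branch (X moves first from the same position):
  | ply 1, X at (3,1,2) | h0:-1=-1→(2,1,2)*; h0:-2=-1→(1,1,2); h0:-3=-1→(0,1,2); h1:-1=-1→(3,0,2); h2:-1=-1→(3,1,1); h2:-2=-1→(3,1,0)
  | ply 2, O at (2,1,2) | h0:-1=-1→(1,1,2); h0:-2=-1→(0,1,2); h1:-1=+1→(2,0,2)*; h2:-1=-1→(2,1,1); h2:-2=-1→(2,1,0)
  | ply 3, X at (2,0,2) | h0:-1=-1→(1,0,2)*; h0:-2=-1→(0,0,2); h2:-1=-1→(2,0,1); h2:-2=-1→(2,0,0)
  | ply 4, O at (1,0,2) | h0:-1=-1→(0,0,2); h2:-1=+1→(1,0,1)*; h2:-2=-1→(1,0,0)
  | ply 5, X at (1,0,1) | h0:-1=-1→(0,0,1)*; h2:-1=-1→(1,0,0)
  | ply 6, O at (0,0,1) | h2:-1=+1→(0,0,0)*
  | ply 7: (0,0,0) is terminal -1 (X); from (3,1,2) depth 6
O moving scores -1; O passing scores +1

zugzwang((3,1,2), O) = True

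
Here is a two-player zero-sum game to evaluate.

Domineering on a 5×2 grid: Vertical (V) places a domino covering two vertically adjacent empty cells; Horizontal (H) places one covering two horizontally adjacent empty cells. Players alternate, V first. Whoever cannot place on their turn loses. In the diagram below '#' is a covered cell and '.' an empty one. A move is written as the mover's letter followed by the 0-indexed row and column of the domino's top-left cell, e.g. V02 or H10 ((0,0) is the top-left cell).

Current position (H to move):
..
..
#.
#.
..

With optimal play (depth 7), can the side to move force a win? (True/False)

[../../#./#./..] H move#1: H00:+1/##/../#./#./..*, H10:+1/../##/#./#./.., H40:-1/../../#./#./##
[##/../#./#./..] V move#2: V11:-1/##/.#/##/#./..*, V21:-1/##/../##/##/.., V31:-1/##/../#./##/.#
[##/.#/##/#./..] H move#3: H40:+1/##/.#/##/#./##*
[##/.#/##/#./##] end (terminal -1, V#4); searched ../../#./#./.. to 7

H winning at [../../#./#./..]: True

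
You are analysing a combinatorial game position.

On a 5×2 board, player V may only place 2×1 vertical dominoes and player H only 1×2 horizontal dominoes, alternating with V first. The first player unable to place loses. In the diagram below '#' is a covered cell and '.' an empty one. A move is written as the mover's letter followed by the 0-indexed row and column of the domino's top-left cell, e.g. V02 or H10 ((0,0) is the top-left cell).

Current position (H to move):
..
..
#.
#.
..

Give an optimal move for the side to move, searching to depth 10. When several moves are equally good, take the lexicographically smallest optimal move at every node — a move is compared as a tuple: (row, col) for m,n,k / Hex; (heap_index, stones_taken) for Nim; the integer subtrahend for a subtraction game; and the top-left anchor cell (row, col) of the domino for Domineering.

ply 1, H at ../../#./#./.. | H00=+1→##/../#./#./..*; H10=+1→../##/#./#./..; H40=-1→../../#./#./##
ply 2, V at ##/../#./#./.. | V11=-1→##/.#/##/#./..*; V21=-1→##/../##/##/..; V31=-1→##/../#./##/.#
ply 3, H at ##/.#/##/#./.. | H40=+1→##/.#/##/#./##*
ply 4: ##/.#/##/#./## is terminal -1 (V); from ../../#./#./.. depth 10

H's best at [../../#./#./..]: H00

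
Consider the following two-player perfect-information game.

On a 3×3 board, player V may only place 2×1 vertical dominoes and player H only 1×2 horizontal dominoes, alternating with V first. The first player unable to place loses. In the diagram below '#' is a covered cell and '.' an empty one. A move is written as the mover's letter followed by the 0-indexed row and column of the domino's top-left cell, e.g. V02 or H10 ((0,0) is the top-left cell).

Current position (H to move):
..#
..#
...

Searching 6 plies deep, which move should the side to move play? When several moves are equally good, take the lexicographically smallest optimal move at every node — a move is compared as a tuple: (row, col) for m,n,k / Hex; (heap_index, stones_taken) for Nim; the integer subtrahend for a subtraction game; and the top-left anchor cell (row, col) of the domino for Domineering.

H's best at [..#/..#/...]: H10

[..#/..#/...] H move#1: H00:-1/###/..#/..., H10:+1/..#/###/...*, H20:-1/..#/..#/##., H21:-1/..#/..#/.##
[..#/###/...] end (terminal -1, V#2); searched ..#/..#/... to 6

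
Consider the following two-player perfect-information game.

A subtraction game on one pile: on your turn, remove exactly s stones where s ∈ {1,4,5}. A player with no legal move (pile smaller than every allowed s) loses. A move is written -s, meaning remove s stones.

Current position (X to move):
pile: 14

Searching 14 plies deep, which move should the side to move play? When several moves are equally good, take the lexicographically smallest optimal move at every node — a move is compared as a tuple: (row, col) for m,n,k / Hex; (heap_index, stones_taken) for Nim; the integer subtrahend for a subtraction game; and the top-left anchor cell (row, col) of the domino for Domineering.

[14] X move#1: -1:-1/13, -4:+1/10*, -5:-1/9
[10] O move#2: -1:-1/9*, -4:-1/6, -5:-1/5
[9] X move#3: -1:+1/8*, -4:-1/5, -5:-1/4
[8] O move#4: -1:-1/7*, -4:-1/4, -5:-1/3
[7] X move#5: -1:-1/6, -4:-1/3, -5:+1/2*
[2] O move#6: -1:-1/1*
[1] X move#7: -1:+1/0*
[0] end (terminal -1, O#8); searched 14 to 14

X's best at [14]: -4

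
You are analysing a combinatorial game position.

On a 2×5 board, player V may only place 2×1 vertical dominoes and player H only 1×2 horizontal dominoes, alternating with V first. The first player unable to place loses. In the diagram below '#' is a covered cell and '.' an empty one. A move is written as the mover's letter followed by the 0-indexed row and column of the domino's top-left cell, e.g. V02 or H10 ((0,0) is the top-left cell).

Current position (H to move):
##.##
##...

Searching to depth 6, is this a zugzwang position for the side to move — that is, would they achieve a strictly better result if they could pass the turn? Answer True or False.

p1 H@[##.##/##...]: H12[##.##/####.]+1* H13[##.##/##.##]-1
p2 V@[##.##/####.] terminal -1; root [##.##/##...] d6
pass branch (V moves first from the same position):
  | p1 V@[##.##/##...]: V02[#####/###..]-1*
  | p2 H@[#####/###..]: H13[#####/#####]+1*
  | p3 V@[#####/#####] terminal -1; root [##.##/##...] d6
H moving scores +1; H passing scores +1

zugzwang(##.##/##..., H) = False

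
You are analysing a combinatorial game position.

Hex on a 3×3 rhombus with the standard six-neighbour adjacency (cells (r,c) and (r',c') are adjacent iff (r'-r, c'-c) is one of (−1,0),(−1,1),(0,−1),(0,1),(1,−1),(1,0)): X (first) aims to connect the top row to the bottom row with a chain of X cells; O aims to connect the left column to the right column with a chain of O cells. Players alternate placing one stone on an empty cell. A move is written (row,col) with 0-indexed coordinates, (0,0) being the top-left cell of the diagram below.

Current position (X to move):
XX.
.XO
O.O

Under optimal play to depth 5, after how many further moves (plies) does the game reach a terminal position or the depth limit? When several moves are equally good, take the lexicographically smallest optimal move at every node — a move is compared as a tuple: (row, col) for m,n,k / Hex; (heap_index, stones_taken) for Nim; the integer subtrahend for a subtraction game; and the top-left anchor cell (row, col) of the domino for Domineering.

PV length from [XX./.XO/O.O]: 1 ply

p1 X@[XX./.XO/O.O]: (0,2)[XXX/.XO/O.O]-1 (1,0)[XX./XXO/O.O]-1 (2,1)[XX./.XO/OXO]+1*
p2 O@[XX./.XO/OXO] terminal -1; root [XX./.XO/O.O] d5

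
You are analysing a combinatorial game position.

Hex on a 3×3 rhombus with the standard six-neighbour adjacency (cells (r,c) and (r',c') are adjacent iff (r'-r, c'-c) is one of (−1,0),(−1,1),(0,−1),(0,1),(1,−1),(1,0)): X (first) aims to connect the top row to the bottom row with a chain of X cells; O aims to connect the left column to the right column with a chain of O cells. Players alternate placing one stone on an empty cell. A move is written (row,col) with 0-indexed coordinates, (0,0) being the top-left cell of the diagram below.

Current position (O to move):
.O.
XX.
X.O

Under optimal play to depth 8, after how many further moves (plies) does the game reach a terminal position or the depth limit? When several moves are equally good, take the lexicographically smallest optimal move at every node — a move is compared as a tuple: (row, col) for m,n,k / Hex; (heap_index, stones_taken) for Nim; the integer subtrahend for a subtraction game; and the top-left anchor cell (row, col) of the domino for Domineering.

PV length from [.O./XX./X.O]: 2 plies

p1 O@[.O./XX./X.O]: (0,0)[OO./XX./X.O]-1* (0,2)[.OO/XX./X.O]-1 (1,2)[.O./XXO/X.O]-1 (2,1)[.O./XX./XOO]-1
p2 X@[OO./XX./X.O]: (0,2)[OOX/XX./X.O]+1* (1,2)[OO./XXX/X.O]-1 (2,1)[OO./XX./XXO]-1
p3 O@[OOX/XX./X.O] terminal -1; root [.O./XX./X.O] d8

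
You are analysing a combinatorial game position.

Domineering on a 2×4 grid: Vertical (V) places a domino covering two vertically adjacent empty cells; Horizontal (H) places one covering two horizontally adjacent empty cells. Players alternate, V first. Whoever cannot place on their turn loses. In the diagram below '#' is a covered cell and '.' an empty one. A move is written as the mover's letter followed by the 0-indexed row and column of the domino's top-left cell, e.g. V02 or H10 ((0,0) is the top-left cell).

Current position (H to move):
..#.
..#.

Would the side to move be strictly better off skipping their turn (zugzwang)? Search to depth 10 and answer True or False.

zugzwang(..#./..#., H) = False

p1 H@[..#./..#.]: H00[###./..#.]+1* H10[..#./###.]+1
p2 V@[###./..#.]: V03[####/..##]-1*
p3 H@[####/..##]: H10[####/####]+1*
p4 V@[####/####] terminal -1; root [..#./..#.] d10
if H skipped the turn, V would face:
~ p1 V@[..#./..#.]: V00[#.#./#.#.]+1* V01[.##./.##.]+1 V03[..##/..##]-1
~ p2 H@[#.#./#.#.] terminal -1; root [..#./..#.] d10
compare (H): move=+1 vs pass=-1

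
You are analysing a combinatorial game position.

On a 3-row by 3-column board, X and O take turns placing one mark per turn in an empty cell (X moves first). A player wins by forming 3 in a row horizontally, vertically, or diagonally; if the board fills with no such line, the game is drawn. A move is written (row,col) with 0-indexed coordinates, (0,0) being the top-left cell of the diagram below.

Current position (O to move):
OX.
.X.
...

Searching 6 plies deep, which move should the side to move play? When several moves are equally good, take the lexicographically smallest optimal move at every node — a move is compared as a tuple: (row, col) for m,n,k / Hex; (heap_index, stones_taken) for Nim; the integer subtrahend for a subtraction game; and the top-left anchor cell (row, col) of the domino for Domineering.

p1 O@[OX./.X./...]: (0,2)[OXO/.X./...]-1 (1,0)[OX./OX./...]-1 (1,2)[OX./.XO/...]-1 (2,0)[OX./.X./O..]-1 (2,1)[OX./.X./.O.]+0* (2,2)[OX./.X./..O]-1
p2 X@[OX./.X./.O.]: (0,2)[OXX/.X./.O.]-1 (1,0)[OX./XX./.O.]+0* (1,2)[OX./.XX/.O.]+0 (2,0)[OX./.X./XO.]+0 (2,2)[OX./.X./.OX]+0
p3 O@[OX./XX./.O.]: (0,2)[OXO/XX./.O.]-1 (1,2)[OX./XXO/.O.]+0* (2,0)[OX./XX./OO.]-1 (2,2)[OX./XX./.OO]-1
p4 X@[OX./XXO/.O.]: (0,2)[OXX/XXO/.O.]+0* (2,0)[OX./XXO/XO.]+0 (2,2)[OX./XXO/.OX]+0
p5 O@[OXX/XXO/.O.]: (2,0)[OXX/XXO/OO.]+0* (2,2)[OXX/XXO/.OO]-1
p6 X@[OXX/XXO/OO.]: (2,2)[OXX/XXO/OOX]+0*
p7 O@[OXX/XXO/OOX] terminal +0; root [OX./.X./...] d6

O's best at [OX./.X./...]: (2,1)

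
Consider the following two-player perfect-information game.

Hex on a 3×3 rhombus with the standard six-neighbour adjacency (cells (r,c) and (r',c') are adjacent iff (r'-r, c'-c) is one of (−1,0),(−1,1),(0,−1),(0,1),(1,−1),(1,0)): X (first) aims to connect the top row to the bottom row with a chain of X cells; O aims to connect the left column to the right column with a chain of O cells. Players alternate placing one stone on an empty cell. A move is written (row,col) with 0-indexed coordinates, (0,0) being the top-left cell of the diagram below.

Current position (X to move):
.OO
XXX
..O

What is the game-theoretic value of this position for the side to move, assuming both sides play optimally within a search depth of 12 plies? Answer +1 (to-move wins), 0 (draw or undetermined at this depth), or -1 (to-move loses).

p1 X@[.OO/XXX/..O]: (0,0)[XOO/XXX/..O]+1* (2,0)[.OO/XXX/X.O]-1 (2,1)[.OO/XXX/.XO]-1
p2 O@[XOO/XXX/..O]: (2,0)[XOO/XXX/O.O]-1* (2,1)[XOO/XXX/.OO]-1
p3 X@[XOO/XXX/O.O]: (2,1)[XOO/XXX/OXO]+1*
p4 O@[XOO/XXX/OXO] terminal -1; root [.OO/XXX/..O] d12

value(.OO/XXX/..O, X) = +1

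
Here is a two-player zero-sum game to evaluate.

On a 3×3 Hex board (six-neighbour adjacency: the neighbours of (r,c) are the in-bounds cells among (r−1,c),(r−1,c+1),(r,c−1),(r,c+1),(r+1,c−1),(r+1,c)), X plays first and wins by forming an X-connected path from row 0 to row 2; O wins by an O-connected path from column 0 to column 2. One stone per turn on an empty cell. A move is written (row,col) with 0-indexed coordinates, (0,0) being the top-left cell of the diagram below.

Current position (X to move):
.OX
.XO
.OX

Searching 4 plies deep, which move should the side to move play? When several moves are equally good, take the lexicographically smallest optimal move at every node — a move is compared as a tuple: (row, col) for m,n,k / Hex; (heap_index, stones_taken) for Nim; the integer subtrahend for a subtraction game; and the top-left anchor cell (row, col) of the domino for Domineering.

X's best at [.OX/.XO/.OX]: (2,0)

p1 X@[.OX/.XO/.OX]: (0,0)[XOX/.XO/.OX]-1 (1,0)[.OX/XXO/.OX]-1 (2,0)[.OX/.XO/XOX]+1*
p2 O@[.OX/.XO/XOX] terminal -1; root [.OX/.XO/.OX] d4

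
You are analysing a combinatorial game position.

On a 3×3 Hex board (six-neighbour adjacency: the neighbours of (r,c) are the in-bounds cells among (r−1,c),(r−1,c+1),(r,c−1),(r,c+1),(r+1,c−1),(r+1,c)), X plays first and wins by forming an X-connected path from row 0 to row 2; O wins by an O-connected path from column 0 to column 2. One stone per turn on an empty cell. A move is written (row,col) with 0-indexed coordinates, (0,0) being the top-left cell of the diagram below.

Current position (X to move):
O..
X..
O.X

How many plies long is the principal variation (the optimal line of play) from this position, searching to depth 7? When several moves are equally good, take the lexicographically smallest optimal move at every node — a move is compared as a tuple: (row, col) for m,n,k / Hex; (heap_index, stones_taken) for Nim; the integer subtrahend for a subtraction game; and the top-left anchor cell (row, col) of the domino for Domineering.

p1 X@[O../X../O.X]: (0,1)[OX./X../O.X]-1 (0,2)[O.X/X../O.X]-1 (1,1)[O../XX./O.X]+1* (1,2)[O../X.X/O.X]-1 (2,1)[O../X../OXX]-1
p2 O@[O../XX./O.X]: (0,1)[OO./XX./O.X]-1* (0,2)[O.O/XX./O.X]-1 (1,2)[O../XXO/O.X]-1 (2,1)[O../XX./OOX]-1
p3 X@[OO./XX./O.X]: (0,2)[OOX/XX./O.X]+1* (1,2)[OO./XXX/O.X]-1 (2,1)[OO./XX./OXX]-1
p4 O@[OOX/XX./O.X]: (1,2)[OOX/XXO/O.X]-1* (2,1)[OOX/XX./OOX]-1
p5 X@[OOX/XXO/O.X]: (2,1)[OOX/XXO/OXX]+1*
p6 O@[OOX/XXO/OXX] terminal -1; root [O../X../O.X] d7

PV length from [O../X../O.X]: 5 plies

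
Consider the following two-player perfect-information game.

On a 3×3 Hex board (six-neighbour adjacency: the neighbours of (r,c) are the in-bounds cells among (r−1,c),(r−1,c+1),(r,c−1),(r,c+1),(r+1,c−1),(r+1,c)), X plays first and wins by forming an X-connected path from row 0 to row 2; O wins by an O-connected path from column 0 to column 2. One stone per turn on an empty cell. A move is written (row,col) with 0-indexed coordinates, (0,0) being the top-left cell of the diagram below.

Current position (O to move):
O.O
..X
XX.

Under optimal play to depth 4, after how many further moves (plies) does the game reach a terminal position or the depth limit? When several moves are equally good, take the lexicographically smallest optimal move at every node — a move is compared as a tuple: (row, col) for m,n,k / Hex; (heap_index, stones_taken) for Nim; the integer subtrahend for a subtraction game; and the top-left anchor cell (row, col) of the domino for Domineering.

PV length from [O.O/..X/XX.]: 1 ply

p1 O@[O.O/..X/XX.]: (0,1)[OOO/..X/XX.]+1* (1,0)[O.O/O.X/XX.]+1 (1,1)[O.O/.OX/XX.]+1 (2,2)[O.O/..X/XXO]-1
p2 X@[OOO/..X/XX.] terminal -1; root [O.O/..X/XX.] d4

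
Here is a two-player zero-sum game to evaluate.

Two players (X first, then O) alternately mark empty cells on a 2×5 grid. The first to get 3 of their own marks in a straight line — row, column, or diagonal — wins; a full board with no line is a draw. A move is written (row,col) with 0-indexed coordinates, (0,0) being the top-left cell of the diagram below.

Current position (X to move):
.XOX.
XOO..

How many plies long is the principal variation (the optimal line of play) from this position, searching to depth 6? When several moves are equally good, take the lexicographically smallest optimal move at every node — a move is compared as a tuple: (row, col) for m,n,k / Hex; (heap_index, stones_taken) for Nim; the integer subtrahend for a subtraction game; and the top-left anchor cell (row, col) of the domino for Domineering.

PV length from [.XOX./XOO..]: 4 plies

ply 1, X at .XOX./XOO.. | (0,0)=-1→XXOX./XOO..; (0,4)=-1→.XOXX/XOO..; (1,3)=+0→.XOX./XOOX.*; (1,4)=-1→.XOX./XOO.X
ply 2, O at .XOX./XOOX. | (0,0)=+0→OXOX./XOOX.*; (0,4)=+0→.XOXO/XOOX.; (1,4)=+0→.XOX./XOOXO
ply 3, X at OXOX./XOOX. | (0,4)=+0→OXOXX/XOOX.*; (1,4)=+0→OXOX./XOOXX
ply 4, O at OXOXX/XOOX. | (1,4)=+0→OXOXX/XOOXO*
ply 5: OXOXX/XOOXO is terminal +0 (X); from .XOX./XOO.. depth 6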